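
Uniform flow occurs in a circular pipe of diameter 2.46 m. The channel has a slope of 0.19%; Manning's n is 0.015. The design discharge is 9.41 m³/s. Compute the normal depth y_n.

Manning's equation rearranged: A R^(2/3) = nQ / (1·√S) = 0.015 × 9.41 / (√0.0019) = 3.238.
At y = 1.33 m: A R^(2/3) = 1.958 — low.
At y = 2.29 m: A R^(2/3) = 3.696 — high.
At y = 1.9 m: A R^(2/3) = 3.24 — ≈ 3.238.

y_n = 1.9 m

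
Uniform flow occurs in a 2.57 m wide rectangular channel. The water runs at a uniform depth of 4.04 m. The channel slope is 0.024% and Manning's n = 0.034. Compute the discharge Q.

Q = 4.65 m³/s

Flow area A = b·y = 2.57 × 4.04 = 10.38 m². Wetted perimeter P = b + 2y = 2.57 + 2×4.04 = 10.65 m.
Hydraulic radius R = A/P = 10.38/10.65 = 0.9749 m.
Manning's equation: Q = (1/n) A R^(2/3) S^(1/2) = (1/0.034) × 10.38 × 0.9749^(2/3) × 0.00024^(1/2) = 4.65 m³/s.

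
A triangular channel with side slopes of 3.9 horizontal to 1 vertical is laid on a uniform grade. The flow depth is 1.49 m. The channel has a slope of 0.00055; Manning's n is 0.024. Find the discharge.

For a triangular section with side slope z = 3.9: A = zy² = 3.9×1.49² = 8.658 m²; P = 2y√(1+z²) = 2×1.49×4.026 = 12 m.
Hydraulic radius R = A/P = 8.658/12 = 0.7217 m.
Manning's equation: Q = (1/n) A R^(2/3) S^(1/2) = (1/0.024) × 8.658 × 0.7217^(2/3) × 0.00055^(1/2) = 6.81 m³/s.

Q = 6.81 m³/s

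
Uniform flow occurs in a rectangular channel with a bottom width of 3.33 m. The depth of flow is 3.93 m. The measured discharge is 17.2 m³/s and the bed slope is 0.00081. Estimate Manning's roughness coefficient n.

n = 0.024

Flow area A = b·y = 3.33 × 3.93 = 13.09 m². Wetted perimeter P = b + 2y = 3.33 + 2×3.93 = 11.19 m.
Hydraulic radius R = A/P = 13.09/11.19 = 1.17 m.
Rearranging Manning's equation: n = (1/Q) A R^(2/3) S^(1/2) = (1/17.2) × 13.09 × 1.17^(2/3) × √0.00081 = 0.024.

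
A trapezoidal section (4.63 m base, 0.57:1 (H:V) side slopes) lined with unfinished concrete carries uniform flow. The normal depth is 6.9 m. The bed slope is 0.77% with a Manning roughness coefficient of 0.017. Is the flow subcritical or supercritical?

With bottom width b = 4.63 m and side slope z = 0.57: A = (b + zy)y = (4.63 + 0.57×6.9)×6.9 = 59.08 m²; P = b + 2y√(1+z²) = 4.63 + 2×6.9×1.151 = 20.51 m.
Hydraulic radius R = A/P = 59.08/20.51 = 2.88 m.
V = (1/n) R^(2/3) √S = (1/0.017) × 2.88^(2/3) × √0.0077 = 10.45 m/s. Hydraulic depth D_h = A/T = 59.08/12.5 = 4.728 m.
Froude number Fr = V/√(g·D_h) = 10.45/√(9.81×4.728) = 1.53, which is greater than 1, so the flow is supercritical.

supercritical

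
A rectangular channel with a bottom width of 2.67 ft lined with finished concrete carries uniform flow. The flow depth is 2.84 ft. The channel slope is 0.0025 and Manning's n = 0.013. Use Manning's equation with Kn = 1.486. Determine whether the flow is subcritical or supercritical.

subcritical

Flow area A = b·y = 2.67 × 2.84 = 7.583 ft². Wetted perimeter P = b + 2y = 2.67 + 2×2.84 = 8.35 ft.
Hydraulic radius R = A/P = 7.583/8.35 = 0.9081 ft.
V = (1.486/n) R^(2/3) √S = (1.486/0.013) × 0.9081^(2/3) × √0.0025 = 5.36 ft/s. Hydraulic depth D_h = A/T = 7.583/2.67 = 2.84 ft.
Froude number Fr = V/√(g·D_h) = 5.36/√(32.2×2.84) = 0.56, which is less than 1, so the flow is subcritical.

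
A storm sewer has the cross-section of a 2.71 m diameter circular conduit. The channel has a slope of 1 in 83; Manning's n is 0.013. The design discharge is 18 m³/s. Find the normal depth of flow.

y_n = 1.32 m

Manning's equation rearranged: A R^(2/3) = nQ / (1·√S) = 0.013 × 18 / (√0.01205) = 2.132.
Try y = 1.16 m: A R^(2/3) = 1.695 — short.
Try y = 1.5 m: A R^(2/3) = 2.633 — over.
Try y = 1.32 m: A R^(2/3) = 2.128 — matches.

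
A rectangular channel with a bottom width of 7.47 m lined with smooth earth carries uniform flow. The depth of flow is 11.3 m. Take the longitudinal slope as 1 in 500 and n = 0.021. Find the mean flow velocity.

V = 4.24 m/s

Flow area A = b·y = 7.47 × 11.3 = 84.41 m². Wetted perimeter P = b + 2y = 7.47 + 2×11.3 = 30.07 m.
Hydraulic radius R = A/P = 84.41/30.07 = 2.807 m.
From Manning's equation, V = (1/n) R^(2/3) S^(1/2) = (1/0.021) × 2.807^(2/3) × 0.002^(1/2) = 4.24 m/s.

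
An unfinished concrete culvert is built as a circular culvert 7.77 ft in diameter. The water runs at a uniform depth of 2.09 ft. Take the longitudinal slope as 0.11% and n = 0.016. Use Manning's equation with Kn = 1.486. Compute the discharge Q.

For a circular section of diameter D = 7.77 ft at depth y = 2.09 ft, the central angle is θ = 2 arccos(1 − 2y/D) = 2.181 rad. Then A = (D²/8)(θ − sin θ) = 10.27 ft² and P = Dθ/2 = 8.473 ft.
Hydraulic radius R = A/P = 10.27/8.473 = 1.213 ft.
Manning's equation: Q = (1.486/n) A R^(2/3) S^(1/2) = (1.486/0.016) × 10.27 × 1.213^(2/3) × 0.0011^(1/2) = 36 ft³/s.

Q = 36 ft³/s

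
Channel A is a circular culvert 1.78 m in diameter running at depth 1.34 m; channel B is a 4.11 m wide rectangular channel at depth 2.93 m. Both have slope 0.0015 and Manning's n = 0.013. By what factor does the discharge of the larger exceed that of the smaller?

10.3

Channel A: For a circular section of diameter D = 1.78 m at depth y = 1.34 m, the central angle is θ = 2 arccos(1 − 2y/D) = 4.202 rad. Then A = (D²/8)(θ − sin θ) = 2.01 m² and P = Dθ/2 = 3.74 m. Hydraulic radius R = A/P = 2.01/3.74 = 0.5374 m. Q_A = (1/0.013)·2.01·0.5374^(2/3)·√0.0015 = 3.958 m³/s.
Channel B: Flow area A = b·y = 4.11 × 2.93 = 12.04 m². Wetted perimeter P = b + 2y = 4.11 + 2×2.93 = 9.97 m. Hydraulic radius R = A/P = 12.04/9.97 = 1.208 m. Q_B = (1/0.013)·12.04·1.208^(2/3)·√0.0015 = 40.69 m³/s.
The larger discharge is 40.69 m³/s and the smaller is 3.958 m³/s; the ratio is 10.3.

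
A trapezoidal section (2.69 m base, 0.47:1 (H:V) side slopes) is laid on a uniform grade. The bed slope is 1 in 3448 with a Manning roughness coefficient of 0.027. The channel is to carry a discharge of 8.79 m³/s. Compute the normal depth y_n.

y_n = 2.9 m

Manning's equation rearranged: A R^(2/3) = nQ / (1·√S) = 0.027 × 8.79 / (√0.00029) = 13.94.
Trying y = 2.33 m: A R^(2/3) = 9.54 — low.
Trying y = 3.63 m: A R^(2/3) = 20.82 — high.
Trying y = 2.9 m: A R^(2/3) = 13.94 — ≈ 13.94.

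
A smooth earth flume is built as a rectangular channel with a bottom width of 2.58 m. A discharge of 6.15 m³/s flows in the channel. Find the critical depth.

y_c = 0.834 m

For a rectangular channel, critical depth y_c = (q²/g)^(1/3) where q = Q/b = 6.15/2.58 = 2.384 m²/s.
So y_c = (2.384²/9.81)^(1/3) = 0.834 m.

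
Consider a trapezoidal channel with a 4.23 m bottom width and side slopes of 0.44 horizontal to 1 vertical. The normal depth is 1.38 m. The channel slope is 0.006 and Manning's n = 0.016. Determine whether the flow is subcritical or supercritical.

With bottom width b = 4.23 m and side slope z = 0.44: A = (b + zy)y = (4.23 + 0.44×1.38)×1.38 = 6.675 m²; P = b + 2y√(1+z²) = 4.23 + 2×1.38×1.093 = 7.245 m.
Hydraulic radius R = A/P = 6.675/7.245 = 0.9213 m.
V = (1/n) R^(2/3) √S = (1/0.016) × 0.9213^(2/3) × √0.006 = 4.584 m/s. Hydraulic depth D_h = A/T = 6.675/5.444 = 1.226 m.
Froude number Fr = V/√(g·D_h) = 4.584/√(9.81×1.226) = 1.32, which is greater than 1, so the flow is supercritical.

supercritical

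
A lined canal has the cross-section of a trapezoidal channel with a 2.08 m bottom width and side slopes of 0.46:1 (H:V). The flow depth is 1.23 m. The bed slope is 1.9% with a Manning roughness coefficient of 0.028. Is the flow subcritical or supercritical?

supercritical

With bottom width b = 2.08 m and side slope z = 0.46: A = (b + zy)y = (2.08 + 0.46×1.23)×1.23 = 3.254 m²; P = b + 2y√(1+z²) = 2.08 + 2×1.23×1.101 = 4.788 m.
Hydraulic radius R = A/P = 3.254/4.788 = 0.6797 m.
V = (1/n) R^(2/3) √S = (1/0.028) × 0.6797^(2/3) × √0.019 = 3.806 m/s. Hydraulic depth D_h = A/T = 3.254/3.212 = 1.013 m.
Froude number Fr = V/√(g·D_h) = 3.806/√(9.81×1.013) = 1.21, which is greater than 1, so the flow is supercritical.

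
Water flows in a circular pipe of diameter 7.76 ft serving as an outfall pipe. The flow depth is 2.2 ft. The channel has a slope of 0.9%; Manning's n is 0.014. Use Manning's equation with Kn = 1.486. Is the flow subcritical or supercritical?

For a circular section of diameter D = 7.76 ft at depth y = 2.2 ft, the central angle is θ = 2 arccos(1 − 2y/D) = 2.246 rad. Then A = (D²/8)(θ − sin θ) = 11.03 ft² and P = Dθ/2 = 8.714 ft.
Hydraulic radius R = A/P = 11.03/8.714 = 1.266 ft.
V = (1.486/n) R^(2/3) √S = (1.486/0.014) × 1.266^(2/3) × √0.009 = 11.78 ft/s. Hydraulic depth D_h = A/T = 11.03/6.995 = 1.577 ft.
Froude number Fr = V/√(g·D_h) = 11.78/√(32.2×1.577) = 1.65, which is greater than 1, so the flow is supercritical.

supercritical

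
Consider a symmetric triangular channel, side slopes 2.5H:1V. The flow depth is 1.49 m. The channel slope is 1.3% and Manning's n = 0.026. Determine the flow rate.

For a triangular section with side slope z = 2.5: A = zy² = 2.5×1.49² = 5.55 m²; P = 2y√(1+z²) = 2×1.49×2.693 = 8.024 m.
Hydraulic radius R = A/P = 5.55/8.024 = 0.6917 m.
Manning's equation: Q = (1/n) A R^(2/3) S^(1/2) = (1/0.026) × 5.55 × 0.6917^(2/3) × 0.013^(1/2) = 19 m³/s.

Q = 19 m³/s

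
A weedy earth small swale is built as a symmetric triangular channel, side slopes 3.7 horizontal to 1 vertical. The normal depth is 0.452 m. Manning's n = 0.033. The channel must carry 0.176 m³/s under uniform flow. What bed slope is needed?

For a triangular section with side slope z = 3.7: A = zy² = 3.7×0.452² = 0.7559 m²; P = 2y√(1+z²) = 2×0.452×3.833 = 3.465 m.
Hydraulic radius R = A/P = 0.7559/3.465 = 0.2182 m.
From Manning's equation, S = [nQ / (1 A R^(2/3))]² = [0.033 × 0.176 / (1 × 0.7559 × 0.2182^(2/3))]² = 0.000449.

S = 0.000449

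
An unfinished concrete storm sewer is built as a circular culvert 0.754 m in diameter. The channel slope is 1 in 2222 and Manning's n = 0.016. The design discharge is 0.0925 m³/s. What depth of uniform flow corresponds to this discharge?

y_n = 0.366 m

Manning's equation rearranged: A R^(2/3) = nQ / (1·√S) = 0.016 × 0.0925 / (√0.00045) = 0.06976.
Try y = 0.463 m: A R^(2/3) = 0.1021 — high.
Try y = 0.285 m: A R^(2/3) = 0.04457 — low.
Try y = 0.366 m: A R^(2/3) = 0.06978 — matches.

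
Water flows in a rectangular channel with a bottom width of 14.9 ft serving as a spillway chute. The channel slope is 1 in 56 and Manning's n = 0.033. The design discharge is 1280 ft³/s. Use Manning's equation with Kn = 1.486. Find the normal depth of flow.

Manning's equation rearranged: A R^(2/3) = nQ / (1.486·√S) = 0.033 × 1280 / (1.486 × √0.01786) = 212.7.
Trying y = 4.65 ft: A R^(2/3) = 139.7 — short.
Trying y = 6.88 ft: A R^(2/3) = 239.8 — over.
Trying y = 6.3 ft: A R^(2/3) = 212.8 — matches.

y_n = 6.3 ft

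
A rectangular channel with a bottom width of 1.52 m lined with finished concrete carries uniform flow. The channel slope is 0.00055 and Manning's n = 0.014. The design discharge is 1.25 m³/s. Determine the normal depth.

y_n = 0.89 m

Manning's equation rearranged: A R^(2/3) = nQ / (1·√S) = 0.014 × 1.25 / (√0.00055) = 0.7462.
At y = 0.767 m: A R^(2/3) = 0.6135 — too small.
At y = 0.89 m: A R^(2/3) = 0.7465 — ≈ 0.7462.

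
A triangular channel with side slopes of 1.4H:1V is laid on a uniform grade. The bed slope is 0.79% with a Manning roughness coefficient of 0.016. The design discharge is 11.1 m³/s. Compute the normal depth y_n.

Manning's equation rearranged: A R^(2/3) = nQ / (1·√S) = 0.016 × 11.1 / (√0.0079) = 1.998.
Trying y = 1.21 m: A R^(2/3) = 1.278 — short.
Trying y = 1.63 m: A R^(2/3) = 2.829 — over.
Trying y = 1.43 m: A R^(2/3) = 1.995 — ≈ 1.998.

y_n = 1.43 m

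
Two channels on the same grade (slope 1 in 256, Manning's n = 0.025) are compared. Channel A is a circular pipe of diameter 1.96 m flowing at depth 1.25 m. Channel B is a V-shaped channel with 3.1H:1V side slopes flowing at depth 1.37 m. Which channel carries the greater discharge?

channel B

Channel A: For a circular section of diameter D = 1.96 m at depth y = 1.25 m, the central angle is θ = 2 arccos(1 − 2y/D) = 3.7 rad. Then A = (D²/8)(θ − sin θ) = 2.031 m² and P = Dθ/2 = 3.626 m. Hydraulic radius R = A/P = 2.031/3.626 = 0.5602 m. Q_A = (1/0.025)·2.031·0.5602^(2/3)·√0.003906 = 3.45 m³/s.
Channel B: For a triangular section with side slope z = 3.1: A = zy² = 3.1×1.37² = 5.818 m²; P = 2y√(1+z²) = 2×1.37×3.257 = 8.925 m. Hydraulic radius R = A/P = 5.818/8.925 = 0.6519 m. Q_B = (1/0.025)·5.818·0.6519^(2/3)·√0.003906 = 10.94 m³/s.
Q_A = 3.45 m³/s vs Q_B = 10.94 m³/s, so channel B carries more.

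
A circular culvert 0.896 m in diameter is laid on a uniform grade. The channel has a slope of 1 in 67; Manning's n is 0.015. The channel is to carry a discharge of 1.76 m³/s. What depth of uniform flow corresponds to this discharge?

y_n = 0.683 m

Manning's equation rearranged: A R^(2/3) = nQ / (1·√S) = 0.015 × 1.76 / (√0.01493) = 0.2161.
At y = 0.833 m: A R^(2/3) = 0.25 — over.
At y = 0.683 m: A R^(2/3) = 0.216 — matches.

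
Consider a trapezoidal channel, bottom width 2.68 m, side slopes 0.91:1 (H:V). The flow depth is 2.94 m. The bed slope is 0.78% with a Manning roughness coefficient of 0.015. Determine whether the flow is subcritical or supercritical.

supercritical

With bottom width b = 2.68 m and side slope z = 0.91: A = (b + zy)y = (2.68 + 0.91×2.94)×2.94 = 15.74 m²; P = b + 2y√(1+z²) = 2.68 + 2×2.94×1.352 = 10.63 m.
Hydraulic radius R = A/P = 15.74/10.63 = 1.481 m.
V = (1/n) R^(2/3) √S = (1/0.015) × 1.481^(2/3) × √0.0078 = 7.65 m/s. Hydraulic depth D_h = A/T = 15.74/8.031 = 1.961 m.
Froude number Fr = V/√(g·D_h) = 7.65/√(9.81×1.961) = 1.74, which is greater than 1, so the flow is supercritical.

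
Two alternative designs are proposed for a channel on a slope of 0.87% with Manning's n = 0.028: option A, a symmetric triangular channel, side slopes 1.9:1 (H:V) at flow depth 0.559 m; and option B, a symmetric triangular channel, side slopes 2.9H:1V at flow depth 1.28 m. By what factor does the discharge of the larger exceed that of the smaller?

14.5

Channel A: For a triangular section with side slope z = 1.9: A = zy² = 1.9×0.559² = 0.5937 m²; P = 2y√(1+z²) = 2×0.559×2.147 = 2.4 m. Hydraulic radius R = A/P = 0.5937/2.4 = 0.2473 m. Q_A = (1/0.028)·0.5937·0.2473^(2/3)·√0.0087 = 0.7793 m³/s.
Channel B: For a triangular section with side slope z = 2.9: A = zy² = 2.9×1.28² = 4.751 m²; P = 2y√(1+z²) = 2×1.28×3.068 = 7.853 m. Hydraulic radius R = A/P = 4.751/7.853 = 0.605 m. Q_B = (1/0.028)·4.751·0.605^(2/3)·√0.0087 = 11.32 m³/s.
The larger discharge is 11.32 m³/s and the smaller is 0.7793 m³/s; the ratio is 14.5.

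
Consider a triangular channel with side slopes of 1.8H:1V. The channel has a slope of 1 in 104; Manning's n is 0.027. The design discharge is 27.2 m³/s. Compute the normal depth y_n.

y_n = 2.1 m

Manning's equation rearranged: A R^(2/3) = nQ / (1·√S) = 0.027 × 27.2 / (√0.009615) = 7.489.
Try y = 2.49 m: A R^(2/3) = 11.81 — high.
Try y = 2.1 m: A R^(2/3) = 7.497 — ≈ 7.489.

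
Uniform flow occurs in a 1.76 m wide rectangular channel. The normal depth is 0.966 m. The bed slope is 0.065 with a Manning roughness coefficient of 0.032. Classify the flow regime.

supercritical

Flow area A = b·y = 1.76 × 0.966 = 1.7 m². Wetted perimeter P = b + 2y = 1.76 + 2×0.966 = 3.692 m.
Hydraulic radius R = A/P = 1.7/3.692 = 0.4605 m.
V = (1/n) R^(2/3) √S = (1/0.032) × 0.4605^(2/3) × √0.065 = 4.751 m/s. Hydraulic depth D_h = A/T = 1.7/1.76 = 0.966 m.
Froude number Fr = V/√(g·D_h) = 4.751/√(9.81×0.966) = 1.54, which is greater than 1, so the flow is supercritical.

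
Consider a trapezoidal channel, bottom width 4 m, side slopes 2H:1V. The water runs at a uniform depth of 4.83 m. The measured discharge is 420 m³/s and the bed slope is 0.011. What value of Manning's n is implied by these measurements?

n = 0.031

With bottom width b = 4 m and side slope z = 2: A = (b + zy)y = (4 + 2×4.83)×4.83 = 65.98 m²; P = b + 2y√(1+z²) = 4 + 2×4.83×2.236 = 25.6 m.
Hydraulic radius R = A/P = 65.98/25.6 = 2.577 m.
Rearranging Manning's equation: n = (1/Q) A R^(2/3) S^(1/2) = (1/420) × 65.98 × 2.577^(2/3) × √0.011 = 0.031.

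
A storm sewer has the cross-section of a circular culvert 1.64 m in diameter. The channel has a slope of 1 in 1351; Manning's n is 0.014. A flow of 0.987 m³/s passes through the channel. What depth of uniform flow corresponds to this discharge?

Manning's equation rearranged: A R^(2/3) = nQ / (1·√S) = 0.014 × 0.987 / (√0.0007402) = 0.5079.
Trying y = 0.662 m: A R^(2/3) = 0.3995 — short.
Trying y = 0.838 m: A R^(2/3) = 0.6047 — over.
Trying y = 0.757 m: A R^(2/3) = 0.5078 — close enough.

y_n = 0.757 m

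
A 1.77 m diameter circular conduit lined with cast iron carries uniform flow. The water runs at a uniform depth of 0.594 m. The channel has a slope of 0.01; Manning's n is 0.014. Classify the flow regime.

For a circular section of diameter D = 1.77 m at depth y = 0.594 m, the central angle is θ = 2 arccos(1 − 2y/D) = 2.471 rad. Then A = (D²/8)(θ − sin θ) = 0.7247 m² and P = Dθ/2 = 2.187 m.
Hydraulic radius R = A/P = 0.7247/2.187 = 0.3313 m.
V = (1/n) R^(2/3) √S = (1/0.014) × 0.3313^(2/3) × √0.01 = 3.42 m/s. Hydraulic depth D_h = A/T = 0.7247/1.672 = 0.4335 m.
Froude number Fr = V/√(g·D_h) = 3.42/√(9.81×0.4335) = 1.66, which is greater than 1, so the flow is supercritical.

supercritical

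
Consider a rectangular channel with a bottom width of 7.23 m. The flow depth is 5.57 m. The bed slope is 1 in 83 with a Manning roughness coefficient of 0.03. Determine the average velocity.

Flow area A = b·y = 7.23 × 5.57 = 40.27 m². Wetted perimeter P = b + 2y = 7.23 + 2×5.57 = 18.37 m.
Hydraulic radius R = A/P = 40.27/18.37 = 2.192 m.
From Manning's equation, V = (1/n) R^(2/3) S^(1/2) = (1/0.03) × 2.192^(2/3) × 0.01205^(1/2) = 6.17 m/s.

V = 6.17 m/s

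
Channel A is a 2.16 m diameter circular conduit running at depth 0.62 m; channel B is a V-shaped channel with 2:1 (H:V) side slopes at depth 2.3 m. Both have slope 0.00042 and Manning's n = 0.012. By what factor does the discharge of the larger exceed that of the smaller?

Channel A: For a circular section of diameter D = 2.16 m at depth y = 0.62 m, the central angle is θ = 2 arccos(1 − 2y/D) = 2.262 rad. Then A = (D²/8)(θ − sin θ) = 0.8695 m² and P = Dθ/2 = 2.443 m. Hydraulic radius R = A/P = 0.8695/2.443 = 0.356 m. Q_A = (1/0.012)·0.8695·0.356^(2/3)·√0.00042 = 0.7459 m³/s.
Channel B: For a triangular section with side slope z = 2: A = zy² = 2×2.3² = 10.58 m²; P = 2y√(1+z²) = 2×2.3×2.236 = 10.29 m. Hydraulic radius R = A/P = 10.58/10.29 = 1.029 m. Q_B = (1/0.012)·10.58·1.029^(2/3)·√0.00042 = 18.41 m³/s.
The larger discharge is 18.41 m³/s and the smaller is 0.7459 m³/s; the ratio is 24.7.

24.7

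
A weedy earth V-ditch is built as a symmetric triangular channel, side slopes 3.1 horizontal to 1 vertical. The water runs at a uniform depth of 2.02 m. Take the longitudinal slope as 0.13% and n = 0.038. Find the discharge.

For a triangular section with side slope z = 3.1: A = zy² = 3.1×2.02² = 12.65 m²; P = 2y√(1+z²) = 2×2.02×3.257 = 13.16 m.
Hydraulic radius R = A/P = 12.65/13.16 = 0.9612 m.
Manning's equation: Q = (1/n) A R^(2/3) S^(1/2) = (1/0.038) × 12.65 × 0.9612^(2/3) × 0.0013^(1/2) = 11.7 m³/s.

Q = 11.7 m³/s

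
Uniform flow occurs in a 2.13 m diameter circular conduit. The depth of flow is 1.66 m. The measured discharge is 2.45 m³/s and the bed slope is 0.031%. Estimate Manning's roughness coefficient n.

n = 0.016

For a circular section of diameter D = 2.13 m at depth y = 1.66 m, the central angle is θ = 2 arccos(1 − 2y/D) = 4.327 rad. Then A = (D²/8)(θ − sin θ) = 2.98 m² and P = Dθ/2 = 4.608 m.
Hydraulic radius R = A/P = 2.98/4.608 = 0.6465 m.
Rearranging Manning's equation: n = (1/Q) A R^(2/3) S^(1/2) = (1/2.45) × 2.98 × 0.6465^(2/3) × √0.00031 = 0.016.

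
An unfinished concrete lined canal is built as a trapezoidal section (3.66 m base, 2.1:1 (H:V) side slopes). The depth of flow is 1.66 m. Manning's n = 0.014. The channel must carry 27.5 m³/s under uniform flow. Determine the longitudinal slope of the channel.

With bottom width b = 3.66 m and side slope z = 2.1: A = (b + zy)y = (3.66 + 2.1×1.66)×1.66 = 11.86 m²; P = b + 2y√(1+z²) = 3.66 + 2×1.66×2.326 = 11.38 m.
Hydraulic radius R = A/P = 11.86/11.38 = 1.042 m.
From Manning's equation, S = [nQ / (1 A R^(2/3))]² = [0.014 × 27.5 / (1 × 11.86 × 1.042^(2/3))]² = 0.000997.

S = 0.000997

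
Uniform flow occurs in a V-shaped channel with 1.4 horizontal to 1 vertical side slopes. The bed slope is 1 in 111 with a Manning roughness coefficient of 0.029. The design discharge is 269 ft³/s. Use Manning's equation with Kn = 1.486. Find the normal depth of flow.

y_n = 4.97 ft

Manning's equation rearranged: A R^(2/3) = nQ / (1.486·√S) = 0.029 × 269 / (1.486 × √0.009009) = 55.31.
Try y = 3.92 ft: A R^(2/3) = 29.37 — short.
Try y = 5.53 ft: A R^(2/3) = 73.51 — over.
Try y = 4.97 ft: A R^(2/3) = 55.3 — matches.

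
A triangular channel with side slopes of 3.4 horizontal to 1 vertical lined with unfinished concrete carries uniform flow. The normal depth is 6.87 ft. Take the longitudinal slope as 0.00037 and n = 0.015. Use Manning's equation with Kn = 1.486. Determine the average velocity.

V = 4.22 ft/s

For a triangular section with side slope z = 3.4: A = zy² = 3.4×6.87² = 160.5 ft²; P = 2y√(1+z²) = 2×6.87×3.544 = 48.69 ft.
Hydraulic radius R = A/P = 160.5/48.69 = 3.295 ft.
From Manning's equation, V = (1.486/n) R^(2/3) S^(1/2) = (1.486/0.015) × 3.295^(2/3) × 0.00037^(1/2) = 4.22 ft/s.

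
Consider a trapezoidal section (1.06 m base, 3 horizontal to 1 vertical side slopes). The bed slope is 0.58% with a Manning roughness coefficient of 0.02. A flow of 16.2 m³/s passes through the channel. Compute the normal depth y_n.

Manning's equation rearranged: A R^(2/3) = nQ / (1·√S) = 0.02 × 16.2 / (√0.0058) = 4.254.
At y = 1.44 m: A R^(2/3) = 6.463 — too large.
At y = 1.01 m: A R^(2/3) = 2.789 — too small.
At y = 1.21 m: A R^(2/3) = 4.264 — matches.

y_n = 1.21 m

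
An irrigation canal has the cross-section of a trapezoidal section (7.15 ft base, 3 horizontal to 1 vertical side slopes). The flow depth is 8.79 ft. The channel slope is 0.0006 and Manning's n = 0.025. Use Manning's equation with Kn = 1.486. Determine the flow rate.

Q = 1200 ft³/s

With bottom width b = 7.15 ft and side slope z = 3: A = (b + zy)y = (7.15 + 3×8.79)×8.79 = 294.6 ft²; P = b + 2y√(1+z²) = 7.15 + 2×8.79×3.162 = 62.74 ft.
Hydraulic radius R = A/P = 294.6/62.74 = 4.696 ft.
Manning's equation: Q = (1.486/n) A R^(2/3) S^(1/2) = (1.486/0.025) × 294.6 × 4.696^(2/3) × 0.0006^(1/2) = 1200 ft³/s.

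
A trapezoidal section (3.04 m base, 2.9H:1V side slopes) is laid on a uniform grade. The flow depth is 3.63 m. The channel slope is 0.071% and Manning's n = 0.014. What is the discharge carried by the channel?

With bottom width b = 3.04 m and side slope z = 2.9: A = (b + zy)y = (3.04 + 2.9×3.63)×3.63 = 49.25 m²; P = b + 2y√(1+z²) = 3.04 + 2×3.63×3.068 = 25.31 m.
Hydraulic radius R = A/P = 49.25/25.31 = 1.946 m.
Manning's equation: Q = (1/n) A R^(2/3) S^(1/2) = (1/0.014) × 49.25 × 1.946^(2/3) × 0.00071^(1/2) = 146 m³/s.

Q = 146 m³/s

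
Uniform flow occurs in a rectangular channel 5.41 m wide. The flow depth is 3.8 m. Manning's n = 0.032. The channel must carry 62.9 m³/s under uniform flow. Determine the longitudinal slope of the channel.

S = 0.00521

Flow area A = b·y = 5.41 × 3.8 = 20.56 m². Wetted perimeter P = b + 2y = 5.41 + 2×3.8 = 13.01 m.
Hydraulic radius R = A/P = 20.56/13.01 = 1.58 m.
From Manning's equation, S = [nQ / (1 A R^(2/3))]² = [0.032 × 62.9 / (1 × 20.56 × 1.58^(2/3))]² = 0.00521.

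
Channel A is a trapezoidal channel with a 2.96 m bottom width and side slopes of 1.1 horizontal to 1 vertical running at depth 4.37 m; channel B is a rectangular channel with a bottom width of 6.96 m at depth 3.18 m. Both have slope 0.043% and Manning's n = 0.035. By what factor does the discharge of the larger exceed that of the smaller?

Channel A: With bottom width b = 2.96 m and side slope z = 1.1: A = (b + zy)y = (2.96 + 1.1×4.37)×4.37 = 33.94 m²; P = b + 2y√(1+z²) = 2.96 + 2×4.37×1.487 = 15.95 m. Hydraulic radius R = A/P = 33.94/15.95 = 2.128 m. Q_A = (1/0.035)·33.94·2.128^(2/3)·√0.00043 = 33.27 m³/s.
Channel B: Flow area A = b·y = 6.96 × 3.18 = 22.13 m². Wetted perimeter P = b + 2y = 6.96 + 2×3.18 = 13.32 m. Hydraulic radius R = A/P = 22.13/13.32 = 1.662 m. Q_B = (1/0.035)·22.13·1.662^(2/3)·√0.00043 = 18.4 m³/s.
The larger discharge is 33.27 m³/s and the smaller is 18.4 m³/s; the ratio is 1.81.

1.81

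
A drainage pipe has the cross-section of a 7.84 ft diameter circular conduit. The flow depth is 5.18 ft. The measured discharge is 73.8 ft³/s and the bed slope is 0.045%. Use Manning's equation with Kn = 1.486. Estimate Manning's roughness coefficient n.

For a circular section of diameter D = 7.84 ft at depth y = 5.18 ft, the central angle is θ = 2 arccos(1 − 2y/D) = 3.796 rad. Then A = (D²/8)(θ − sin θ) = 33.84 ft² and P = Dθ/2 = 14.88 ft.
Hydraulic radius R = A/P = 33.84/14.88 = 2.274 ft.
Rearranging Manning's equation: n = (1.486/Q) A R^(2/3) S^(1/2) = (1.486/73.8) × 33.84 × 2.274^(2/3) × √0.00045 = 0.025.

n = 0.025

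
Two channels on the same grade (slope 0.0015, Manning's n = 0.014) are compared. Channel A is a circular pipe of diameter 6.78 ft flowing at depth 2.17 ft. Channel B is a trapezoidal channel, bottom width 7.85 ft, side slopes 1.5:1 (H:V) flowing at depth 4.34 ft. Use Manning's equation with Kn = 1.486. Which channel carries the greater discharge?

Channel A: For a circular section of diameter D = 6.78 ft at depth y = 2.17 ft, the central angle is θ = 2 arccos(1 − 2y/D) = 2.405 rad. Then A = (D²/8)(θ − sin θ) = 9.962 ft² and P = Dθ/2 = 8.154 ft. Hydraulic radius R = A/P = 9.962/8.154 = 1.222 ft. Q_A = (1.486/0.014)·9.962·1.222^(2/3)·√0.0015 = 46.8 ft³/s.
Channel B: With bottom width b = 7.85 ft and side slope z = 1.5: A = (b + zy)y = (7.85 + 1.5×4.34)×4.34 = 62.32 ft²; P = b + 2y√(1+z²) = 7.85 + 2×4.34×1.803 = 23.5 ft. Hydraulic radius R = A/P = 62.32/23.5 = 2.652 ft. Q_B = (1.486/0.014)·62.32·2.652^(2/3)·√0.0015 = 490.9 ft³/s.
Q_A = 46.8 ft³/s vs Q_B = 490.9 ft³/s, so channel B carries more.

channel B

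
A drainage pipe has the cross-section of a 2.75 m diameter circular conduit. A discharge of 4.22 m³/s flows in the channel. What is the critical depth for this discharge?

y_c = 0.893 m

At critical depth, Q² T / (g A³) = 1, i.e. A³/T = Q²/g = 4.22²/9.81 = 1.815.
At y = 0.707 m: A³/T = 0.7331 — low.
At y = 1.06 m: A³/T = 3.515 — high.
At y = 0.893 m: A³/T = 1.815 — ≈ 1.815.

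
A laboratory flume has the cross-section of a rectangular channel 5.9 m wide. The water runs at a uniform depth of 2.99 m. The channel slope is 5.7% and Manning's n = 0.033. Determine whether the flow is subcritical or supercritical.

Flow area A = b·y = 5.9 × 2.99 = 17.64 m². Wetted perimeter P = b + 2y = 5.9 + 2×2.99 = 11.88 m.
Hydraulic radius R = A/P = 17.64/11.88 = 1.485 m.
V = (1/n) R^(2/3) √S = (1/0.033) × 1.485^(2/3) × √0.057 = 9.417 m/s. Hydraulic depth D_h = A/T = 17.64/5.9 = 2.99 m.
Froude number Fr = V/√(g·D_h) = 9.417/√(9.81×2.99) = 1.74, which is greater than 1, so the flow is supercritical.

supercritical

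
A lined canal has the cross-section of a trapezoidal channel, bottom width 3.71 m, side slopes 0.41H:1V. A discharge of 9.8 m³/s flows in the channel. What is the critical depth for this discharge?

y_c = 0.864 m

At critical depth, Q² T / (g A³) = 1, i.e. A³/T = Q²/g = 9.8²/9.81 = 9.79.
Try y = 0.681 m: A³/T = 4.697 — short.
Try y = 0.864 m: A³/T = 9.8 — close enough.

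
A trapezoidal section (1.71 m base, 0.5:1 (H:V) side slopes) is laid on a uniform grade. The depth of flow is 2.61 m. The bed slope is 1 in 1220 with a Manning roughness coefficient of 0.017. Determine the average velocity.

With bottom width b = 1.71 m and side slope z = 0.5: A = (b + zy)y = (1.71 + 0.5×2.61)×2.61 = 7.869 m²; P = b + 2y√(1+z²) = 1.71 + 2×2.61×1.118 = 7.546 m.
Hydraulic radius R = A/P = 7.869/7.546 = 1.043 m.
From Manning's equation, V = (1/n) R^(2/3) S^(1/2) = (1/0.017) × 1.043^(2/3) × 0.0008197^(1/2) = 1.73 m/s.

V = 1.73 m/s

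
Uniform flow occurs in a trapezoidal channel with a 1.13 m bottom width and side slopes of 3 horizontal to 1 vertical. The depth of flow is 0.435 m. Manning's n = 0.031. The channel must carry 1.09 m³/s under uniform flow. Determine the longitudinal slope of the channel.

S = 0.00575

With bottom width b = 1.13 m and side slope z = 3: A = (b + zy)y = (1.13 + 3×0.435)×0.435 = 1.059 m²; P = b + 2y√(1+z²) = 1.13 + 2×0.435×3.162 = 3.881 m.
Hydraulic radius R = A/P = 1.059/3.881 = 0.2729 m.
From Manning's equation, S = [nQ / (1 A R^(2/3))]² = [0.031 × 1.09 / (1 × 1.059 × 0.2729^(2/3))]² = 0.00575.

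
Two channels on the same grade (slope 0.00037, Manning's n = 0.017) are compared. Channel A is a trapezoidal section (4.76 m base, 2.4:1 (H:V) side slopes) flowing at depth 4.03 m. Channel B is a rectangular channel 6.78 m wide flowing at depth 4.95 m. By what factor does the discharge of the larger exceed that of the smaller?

Channel A: With bottom width b = 4.76 m and side slope z = 2.4: A = (b + zy)y = (4.76 + 2.4×4.03)×4.03 = 58.16 m²; P = b + 2y√(1+z²) = 4.76 + 2×4.03×2.6 = 25.72 m. Hydraulic radius R = A/P = 58.16/25.72 = 2.262 m. Q_A = (1/0.017)·58.16·2.262^(2/3)·√0.00037 = 113.4 m³/s.
Channel B: Flow area A = b·y = 6.78 × 4.95 = 33.56 m². Wetted perimeter P = b + 2y = 6.78 + 2×4.95 = 16.68 m. Hydraulic radius R = A/P = 33.56/16.68 = 2.012 m. Q_B = (1/0.017)·33.56·2.012^(2/3)·√0.00037 = 60.52 m³/s.
The larger discharge is 113.4 m³/s and the smaller is 60.52 m³/s; the ratio is 1.87.

1.87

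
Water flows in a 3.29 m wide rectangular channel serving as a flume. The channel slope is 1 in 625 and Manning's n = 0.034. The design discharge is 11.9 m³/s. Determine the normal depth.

y_n = 2.96 m

Manning's equation rearranged: A R^(2/3) = nQ / (1·√S) = 0.034 × 11.9 / (√0.0016) = 10.12.
Try y = 3.23 m: A R^(2/3) = 11.25 — high.
Try y = 2.55 m: A R^(2/3) = 8.389 — low.
Try y = 2.96 m: A R^(2/3) = 10.11 — matches.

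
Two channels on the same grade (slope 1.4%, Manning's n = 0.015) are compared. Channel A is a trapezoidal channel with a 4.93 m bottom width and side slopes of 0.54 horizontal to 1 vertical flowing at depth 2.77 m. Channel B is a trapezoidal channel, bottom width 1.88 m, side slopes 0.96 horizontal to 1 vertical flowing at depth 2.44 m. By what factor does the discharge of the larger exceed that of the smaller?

Channel A: With bottom width b = 4.93 m and side slope z = 0.54: A = (b + zy)y = (4.93 + 0.54×2.77)×2.77 = 17.8 m²; P = b + 2y√(1+z²) = 4.93 + 2×2.77×1.136 = 11.23 m. Hydraulic radius R = A/P = 17.8/11.23 = 1.586 m. Q_A = (1/0.015)·17.8·1.586^(2/3)·√0.014 = 190.9 m³/s.
Channel B: With bottom width b = 1.88 m and side slope z = 0.96: A = (b + zy)y = (1.88 + 0.96×2.44)×2.44 = 10.3 m²; P = b + 2y√(1+z²) = 1.88 + 2×2.44×1.386 = 8.645 m. Hydraulic radius R = A/P = 10.3/8.645 = 1.192 m. Q_B = (1/0.015)·10.3·1.192^(2/3)·√0.014 = 91.35 m³/s.
The larger discharge is 190.9 m³/s and the smaller is 91.35 m³/s; the ratio is 2.09.

2.09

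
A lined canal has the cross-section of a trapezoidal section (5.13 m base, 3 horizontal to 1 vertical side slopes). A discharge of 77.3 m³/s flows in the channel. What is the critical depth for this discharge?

At critical depth, Q² T / (g A³) = 1, i.e. A³/T = Q²/g = 77.3²/9.81 = 609.1.
At y = 1.66 m: A³/T = 313.2 — short.
At y = 2.15 m: A³/T = 855.9 — over.
At y = 1.97 m: A³/T = 606.9 — close enough.

y_c = 1.97 m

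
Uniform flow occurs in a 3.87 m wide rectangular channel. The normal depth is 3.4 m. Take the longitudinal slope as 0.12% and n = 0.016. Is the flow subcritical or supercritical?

Flow area A = b·y = 3.87 × 3.4 = 13.16 m². Wetted perimeter P = b + 2y = 3.87 + 2×3.4 = 10.67 m.
Hydraulic radius R = A/P = 13.16/10.67 = 1.233 m.
V = (1/n) R^(2/3) √S = (1/0.016) × 1.233^(2/3) × √0.0012 = 2.49 m/s. Hydraulic depth D_h = A/T = 13.16/3.87 = 3.4 m.
Froude number Fr = V/√(g·D_h) = 2.49/√(9.81×3.4) = 0.431, which is less than 1, so the flow is subcritical.

subcritical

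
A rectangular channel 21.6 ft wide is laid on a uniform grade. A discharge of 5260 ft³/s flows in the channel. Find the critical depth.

For a rectangular channel, critical depth y_c = (q²/g)^(1/3) where q = Q/b = 5260/21.6 = 243.5 ft²/s.
So y_c = (243.5²/32.2)^(1/3) = 12.3 ft.

y_c = 12.3 ft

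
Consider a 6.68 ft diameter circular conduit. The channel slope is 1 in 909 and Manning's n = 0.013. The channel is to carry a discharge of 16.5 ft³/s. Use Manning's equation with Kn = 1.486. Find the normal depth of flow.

y_n = 1.34 ft

Manning's equation rearranged: A R^(2/3) = nQ / (1.486·√S) = 0.013 × 16.5 / (1.486 × √0.0011) = 4.352.
Trying y = 1.17 ft: A R^(2/3) = 3.298 — too small.
Trying y = 1.67 ft: A R^(2/3) = 6.757 — too large.
Trying y = 1.34 ft: A R^(2/3) = 4.346 — ≈ 4.352.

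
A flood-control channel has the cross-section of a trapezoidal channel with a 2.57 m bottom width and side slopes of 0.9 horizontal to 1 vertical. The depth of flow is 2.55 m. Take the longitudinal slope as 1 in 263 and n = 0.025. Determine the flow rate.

With bottom width b = 2.57 m and side slope z = 0.9: A = (b + zy)y = (2.57 + 0.9×2.55)×2.55 = 12.41 m²; P = b + 2y√(1+z²) = 2.57 + 2×2.55×1.345 = 9.431 m.
Hydraulic radius R = A/P = 12.41/9.431 = 1.315 m.
Manning's equation: Q = (1/n) A R^(2/3) S^(1/2) = (1/0.025) × 12.41 × 1.315^(2/3) × 0.003802^(1/2) = 36.7 m³/s.

Q = 36.7 m³/s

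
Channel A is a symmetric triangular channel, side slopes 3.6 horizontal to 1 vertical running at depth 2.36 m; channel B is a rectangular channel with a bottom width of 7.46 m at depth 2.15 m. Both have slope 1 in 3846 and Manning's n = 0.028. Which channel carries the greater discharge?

Channel A: For a triangular section with side slope z = 3.6: A = zy² = 3.6×2.36² = 20.05 m²; P = 2y√(1+z²) = 2×2.36×3.736 = 17.64 m. Hydraulic radius R = A/P = 20.05/17.64 = 1.137 m. Q_A = (1/0.028)·20.05·1.137^(2/3)·√0.00026 = 12.58 m³/s.
Channel B: Flow area A = b·y = 7.46 × 2.15 = 16.04 m². Wetted perimeter P = b + 2y = 7.46 + 2×2.15 = 11.76 m. Hydraulic radius R = A/P = 16.04/11.76 = 1.364 m. Q_B = (1/0.028)·16.04·1.364^(2/3)·√0.00026 = 11.36 m³/s.
Q_A = 12.58 m³/s vs Q_B = 11.36 m³/s, so channel A carries more.

channel A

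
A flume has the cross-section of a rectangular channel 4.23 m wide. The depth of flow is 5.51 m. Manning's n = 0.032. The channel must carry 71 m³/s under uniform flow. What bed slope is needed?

S = 0.0054

Flow area A = b·y = 4.23 × 5.51 = 23.31 m². Wetted perimeter P = b + 2y = 4.23 + 2×5.51 = 15.25 m.
Hydraulic radius R = A/P = 23.31/15.25 = 1.528 m.
From Manning's equation, S = [nQ / (1 A R^(2/3))]² = [0.032 × 71 / (1 × 23.31 × 1.528^(2/3))]² = 0.0054.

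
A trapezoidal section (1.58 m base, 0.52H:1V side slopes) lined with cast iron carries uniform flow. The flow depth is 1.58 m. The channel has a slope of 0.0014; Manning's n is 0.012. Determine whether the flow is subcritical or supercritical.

subcritical

With bottom width b = 1.58 m and side slope z = 0.52: A = (b + zy)y = (1.58 + 0.52×1.58)×1.58 = 3.795 m²; P = b + 2y√(1+z²) = 1.58 + 2×1.58×1.127 = 5.142 m.
Hydraulic radius R = A/P = 3.795/5.142 = 0.738 m.
V = (1/n) R^(2/3) √S = (1/0.012) × 0.738^(2/3) × √0.0014 = 2.546 m/s. Hydraulic depth D_h = A/T = 3.795/3.223 = 1.177 m.
Froude number Fr = V/√(g·D_h) = 2.546/√(9.81×1.177) = 0.749, which is less than 1, so the flow is subcritical.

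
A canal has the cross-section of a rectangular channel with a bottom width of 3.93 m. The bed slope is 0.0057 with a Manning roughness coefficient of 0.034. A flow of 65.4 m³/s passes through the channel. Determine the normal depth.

y_n = 5.8 m

Manning's equation rearranged: A R^(2/3) = nQ / (1·√S) = 0.034 × 65.4 / (√0.0057) = 29.45.
At y = 4.54 m: A R^(2/3) = 22.02 — low.
At y = 6.99 m: A R^(2/3) = 36.54 — high.
At y = 5.8 m: A R^(2/3) = 29.44 — close enough.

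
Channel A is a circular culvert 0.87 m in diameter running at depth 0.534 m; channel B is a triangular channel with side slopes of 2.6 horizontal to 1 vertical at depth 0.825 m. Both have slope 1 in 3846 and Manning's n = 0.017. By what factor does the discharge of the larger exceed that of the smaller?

Channel A: For a circular section of diameter D = 0.87 m at depth y = 0.534 m, the central angle is θ = 2 arccos(1 − 2y/D) = 3.601 rad. Then A = (D²/8)(θ − sin θ) = 0.3826 m² and P = Dθ/2 = 1.566 m. Hydraulic radius R = A/P = 0.3826/1.566 = 0.2443 m. Q_A = (1/0.017)·0.3826·0.2443^(2/3)·√0.00026 = 0.1418 m³/s.
Channel B: For a triangular section with side slope z = 2.6: A = zy² = 2.6×0.825² = 1.77 m²; P = 2y√(1+z²) = 2×0.825×2.786 = 4.596 m. Hydraulic radius R = A/P = 1.77/4.596 = 0.385 m. Q_B = (1/0.017)·1.77·0.385^(2/3)·√0.00026 = 0.8883 m³/s.
The larger discharge is 0.8883 m³/s and the smaller is 0.1418 m³/s; the ratio is 6.26.

6.26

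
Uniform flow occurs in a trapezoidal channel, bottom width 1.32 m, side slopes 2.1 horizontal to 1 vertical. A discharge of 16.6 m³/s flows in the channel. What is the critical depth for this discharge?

At critical depth, Q² T / (g A³) = 1, i.e. A³/T = Q²/g = 16.6²/9.81 = 28.09.
At y = 1.57 m: A³/T = 48.13 — over.
At y = 1.38 m: A³/T = 27.72 — matches.

y_c = 1.38 m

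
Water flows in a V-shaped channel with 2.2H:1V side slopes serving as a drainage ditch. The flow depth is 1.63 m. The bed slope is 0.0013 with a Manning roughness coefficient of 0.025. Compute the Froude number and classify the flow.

For a triangular section with side slope z = 2.2: A = zy² = 2.2×1.63² = 5.845 m²; P = 2y√(1+z²) = 2×1.63×2.417 = 7.878 m.
Hydraulic radius R = A/P = 5.845/7.878 = 0.7419 m.
V = (1/n) R^(2/3) √S = (1/0.025) × 0.7419^(2/3) × √0.0013 = 1.182 m/s. Hydraulic depth D_h = A/T = 5.845/7.172 = 0.815 m.
Froude number Fr = V/√(g·D_h) = 1.182/√(9.81×0.815) = 0.418, which is less than 1, so the flow is subcritical.

subcritical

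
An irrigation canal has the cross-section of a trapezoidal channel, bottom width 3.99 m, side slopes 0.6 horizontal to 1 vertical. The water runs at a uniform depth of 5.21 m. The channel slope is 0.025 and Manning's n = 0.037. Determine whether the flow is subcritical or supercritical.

With bottom width b = 3.99 m and side slope z = 0.6: A = (b + zy)y = (3.99 + 0.6×5.21)×5.21 = 37.07 m²; P = b + 2y√(1+z²) = 3.99 + 2×5.21×1.166 = 16.14 m.
Hydraulic radius R = A/P = 37.07/16.14 = 2.297 m.
V = (1/n) R^(2/3) √S = (1/0.037) × 2.297^(2/3) × √0.025 = 7.439 m/s. Hydraulic depth D_h = A/T = 37.07/10.24 = 3.62 m.
Froude number Fr = V/√(g·D_h) = 7.439/√(9.81×3.62) = 1.25, which is greater than 1, so the flow is supercritical.

supercritical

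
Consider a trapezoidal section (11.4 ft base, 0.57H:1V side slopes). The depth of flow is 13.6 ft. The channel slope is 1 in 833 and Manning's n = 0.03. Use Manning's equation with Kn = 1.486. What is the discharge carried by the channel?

With bottom width b = 11.4 ft and side slope z = 0.57: A = (b + zy)y = (11.4 + 0.57×13.6)×13.6 = 260.5 ft²; P = b + 2y√(1+z²) = 11.4 + 2×13.6×1.151 = 42.71 ft.
Hydraulic radius R = A/P = 260.5/42.71 = 6.099 ft.
Manning's equation: Q = (1.486/n) A R^(2/3) S^(1/2) = (1.486/0.03) × 260.5 × 6.099^(2/3) × 0.0012^(1/2) = 1490 ft³/s.

Q = 1490 ft³/s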